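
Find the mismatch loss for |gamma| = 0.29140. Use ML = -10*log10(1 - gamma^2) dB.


ML = -10 * log10(1 - 0.29140^2) = -10 * log10(0.91508604) = 0.3854 dB

0.3854 dB


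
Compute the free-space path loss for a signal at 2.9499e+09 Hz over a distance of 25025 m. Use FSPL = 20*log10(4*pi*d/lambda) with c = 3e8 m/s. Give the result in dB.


lambda = c / f = 3.0000e+08 / 2.9499e+09 = 0.1016984 m
FSPL = 20 * log10(4*pi*25025/0.1016984) = 129.8 dB

129.8 dB


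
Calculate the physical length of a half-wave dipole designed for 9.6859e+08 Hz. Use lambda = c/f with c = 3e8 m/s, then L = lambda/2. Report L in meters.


lambda = c / f = 3.0000e+08 / 9.6859e+08 = 0.3097286 m
L = lambda / 2 = 0.3097286 / 2 = 0.1549 m

0.1549 m


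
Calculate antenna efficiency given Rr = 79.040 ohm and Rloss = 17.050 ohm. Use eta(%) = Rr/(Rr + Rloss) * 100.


eta = 79.040 / (79.040 + 17.050) * 100 = 82.26%

82.26%


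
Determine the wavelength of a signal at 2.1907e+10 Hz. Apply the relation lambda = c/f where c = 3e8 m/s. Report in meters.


lambda = c / f = 3.0000e+08 / 2.1907e+10 = 0.01369 m

0.01369 m


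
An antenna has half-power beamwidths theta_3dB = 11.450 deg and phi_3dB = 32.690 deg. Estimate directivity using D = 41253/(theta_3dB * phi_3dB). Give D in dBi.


D_linear = 41253 / (11.450 * 32.690) = 110.2136
D_dBi = 10 * log10(110.2136) = 20.42 dBi

20.42 dBi


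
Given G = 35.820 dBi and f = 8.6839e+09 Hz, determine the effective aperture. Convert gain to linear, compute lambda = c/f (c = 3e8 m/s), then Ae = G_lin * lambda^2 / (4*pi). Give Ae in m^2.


lambda = c / f = 3.0000e+08 / 8.6839e+09 = 0.03454669 m
G_linear = 10^(35.820/10) = 3819.443
Ae = G_linear * lambda^2 / (4*pi) = 3819.443 * 0.03454669^2 / (4*pi) = 0.3627 m^2

0.3627 m^2


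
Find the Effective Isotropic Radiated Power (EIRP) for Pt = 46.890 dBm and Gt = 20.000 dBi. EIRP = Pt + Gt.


EIRP = Pt + Gt = 46.890 + 20.000 = 66.89 dBm

66.89 dBm


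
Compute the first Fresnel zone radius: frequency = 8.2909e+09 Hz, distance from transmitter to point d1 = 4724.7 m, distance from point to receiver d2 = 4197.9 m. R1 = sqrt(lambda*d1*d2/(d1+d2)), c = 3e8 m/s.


lambda = c / f = 3.0000e+08 / 8.2909e+09 = 0.03618425 m
R1 = sqrt(0.03618425 * 4724.7 * 4197.9 / (4724.7 + 4197.9)) = 8.968 m

8.968 m


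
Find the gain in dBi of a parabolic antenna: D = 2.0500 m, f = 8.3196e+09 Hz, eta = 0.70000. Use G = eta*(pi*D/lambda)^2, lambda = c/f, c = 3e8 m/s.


lambda = c / f = 3.0000e+08 / 8.3196e+09 = 0.03605943 m
G_linear = 0.70000 * (pi * 2.0500 / 0.03605943)^2 = 22328.92
G_dBi = 10 * log10(22328.92) = 43.49 dBi

43.49 dBi


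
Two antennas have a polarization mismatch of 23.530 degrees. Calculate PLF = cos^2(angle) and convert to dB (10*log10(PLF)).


PLF_linear = cos^2(23.530 deg) = 0.8406161
PLF_dB = 10 * log10(0.8406161) = -0.7540 dB

-0.7540 dB


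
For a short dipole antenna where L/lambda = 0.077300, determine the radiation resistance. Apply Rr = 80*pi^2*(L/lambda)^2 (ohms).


Rr = 80 * pi^2 * (0.077300)^2 = 80 * 9.869604 * 5.975290e-03 = 4.718 ohm

4.718 ohm


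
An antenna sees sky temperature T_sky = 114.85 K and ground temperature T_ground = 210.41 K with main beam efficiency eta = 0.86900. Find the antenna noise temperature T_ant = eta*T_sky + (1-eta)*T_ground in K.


T_ant = 0.86900 * 114.85 + (1 - 0.86900) * 210.41 = 127.4 K

127.4 K


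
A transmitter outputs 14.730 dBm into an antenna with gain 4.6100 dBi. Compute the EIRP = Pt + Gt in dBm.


EIRP = Pt + Gt = 14.730 + 4.6100 = 19.34 dBm

19.34 dBm


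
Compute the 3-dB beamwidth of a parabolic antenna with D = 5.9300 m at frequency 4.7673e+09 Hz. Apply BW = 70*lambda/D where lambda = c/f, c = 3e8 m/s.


lambda = c / f = 3.0000e+08 / 4.7673e+09 = 0.06292870 m
BW = 70 * 0.06292870 / 5.9300 = 0.7428 deg

0.7428 deg


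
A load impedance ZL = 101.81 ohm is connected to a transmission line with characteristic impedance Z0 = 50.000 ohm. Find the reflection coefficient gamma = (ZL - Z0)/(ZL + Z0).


gamma = (101.81 - 50.000) / (101.81 + 50.000) = 0.3413

0.3413


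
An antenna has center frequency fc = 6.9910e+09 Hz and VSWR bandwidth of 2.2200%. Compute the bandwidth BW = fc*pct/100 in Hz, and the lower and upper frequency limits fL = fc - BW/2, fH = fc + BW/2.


BW = 6.9910e+09 * 2.2200/100 = 1.552002e+08 Hz
fL = 6.9910e+09 - 1.552002e+08/2 = 6.913e+09 Hz
fH = 6.9910e+09 + 1.552002e+08/2 = 7.069e+09 Hz

BW=1.552e+08 Hz, fL=6.913e+09 Hz, fH=7.069e+09 Hz


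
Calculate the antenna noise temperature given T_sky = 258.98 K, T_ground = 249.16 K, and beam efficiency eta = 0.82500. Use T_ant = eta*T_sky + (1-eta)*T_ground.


T_ant = 0.82500 * 258.98 + (1 - 0.82500) * 249.16 = 257.3 K

257.3 K


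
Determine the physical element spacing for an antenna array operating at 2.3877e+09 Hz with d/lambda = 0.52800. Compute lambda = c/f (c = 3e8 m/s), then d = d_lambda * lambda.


lambda = c / f = 3.0000e+08 / 2.3877e+09 = 0.1256439 m
d = 0.52800 * 0.1256439 = 0.06634 m

0.06634 m


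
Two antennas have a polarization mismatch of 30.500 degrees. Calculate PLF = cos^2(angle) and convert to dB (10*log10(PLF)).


PLF_linear = cos^2(30.500 deg) = 0.7424048
PLF_dB = 10 * log10(0.7424048) = -1.294 dB

-1.294 dB


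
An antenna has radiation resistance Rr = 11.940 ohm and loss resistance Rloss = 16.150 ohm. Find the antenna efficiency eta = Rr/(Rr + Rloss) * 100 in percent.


eta = 11.940 / (11.940 + 16.150) * 100 = 42.51%

42.51%


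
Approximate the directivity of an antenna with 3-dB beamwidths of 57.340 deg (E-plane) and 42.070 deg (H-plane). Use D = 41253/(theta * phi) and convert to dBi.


D_linear = 41253 / (57.340 * 42.070) = 17.10115
D_dBi = 10 * log10(17.10115) = 12.33 dBi

12.33 dBi


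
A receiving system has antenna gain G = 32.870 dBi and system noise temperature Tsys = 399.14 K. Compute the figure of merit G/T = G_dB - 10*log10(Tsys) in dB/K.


G/T = 32.870 - 10*log10(399.14) = 32.870 - 26.01125 = 6.859 dB/K

6.859 dB/K


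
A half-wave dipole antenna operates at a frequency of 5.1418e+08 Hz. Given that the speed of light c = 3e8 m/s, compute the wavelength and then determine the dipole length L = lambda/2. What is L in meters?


lambda = c / f = 3.0000e+08 / 5.1418e+08 = 0.5834533 m
L = lambda / 2 = 0.5834533 / 2 = 0.2917 m

0.2917 m


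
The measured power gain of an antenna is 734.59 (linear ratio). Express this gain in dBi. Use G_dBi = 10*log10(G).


G_dBi = 10 * log10(734.59) = 28.66 dBi

28.66 dBi


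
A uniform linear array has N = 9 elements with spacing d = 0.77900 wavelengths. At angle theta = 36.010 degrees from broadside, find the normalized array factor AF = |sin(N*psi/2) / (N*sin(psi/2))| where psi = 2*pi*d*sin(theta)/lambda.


psi = 2*pi*0.77900*sin(36.010 deg) = 2.877666 rad
AF = |sin(9*2.877666/2) / (9*sin(2.877666/2))| = 0.04190

0.04190


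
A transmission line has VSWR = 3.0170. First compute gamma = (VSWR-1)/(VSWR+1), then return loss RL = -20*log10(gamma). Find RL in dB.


gamma = (3.0170 - 1) / (3.0170 + 1) = 0.5021160
RL = -20 * log10(0.5021160) = 5.984 dB

5.984 dB


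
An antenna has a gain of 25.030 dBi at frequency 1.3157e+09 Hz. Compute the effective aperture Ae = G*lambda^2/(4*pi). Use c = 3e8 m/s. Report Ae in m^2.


lambda = c / f = 3.0000e+08 / 1.3157e+09 = 0.2280155 m
G_linear = 10^(25.030/10) = 318.4198
Ae = G_linear * lambda^2 / (4*pi) = 318.4198 * 0.2280155^2 / (4*pi) = 1.317 m^2

1.317 m^2


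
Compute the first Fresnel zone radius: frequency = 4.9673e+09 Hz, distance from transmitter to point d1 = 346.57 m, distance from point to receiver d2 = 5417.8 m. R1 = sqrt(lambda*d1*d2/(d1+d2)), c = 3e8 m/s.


lambda = c / f = 3.0000e+08 / 4.9673e+09 = 0.06039498 m
R1 = sqrt(0.06039498 * 346.57 * 5417.8 / (346.57 + 5417.8)) = 4.435 m

4.435 m


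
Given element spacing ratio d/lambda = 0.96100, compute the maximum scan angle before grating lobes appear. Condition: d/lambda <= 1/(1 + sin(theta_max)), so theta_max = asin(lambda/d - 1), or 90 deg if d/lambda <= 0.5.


lambda/d - 1 = 1/0.96100 - 1 = 0.04058273
theta_max = asin(0.04058273) = 2.326 deg

2.326 deg


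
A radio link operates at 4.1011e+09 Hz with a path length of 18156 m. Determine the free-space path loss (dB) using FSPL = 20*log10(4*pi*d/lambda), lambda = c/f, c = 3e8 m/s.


lambda = c / f = 3.0000e+08 / 4.1011e+09 = 0.07315111 m
FSPL = 20 * log10(4*pi*18156/0.07315111) = 129.9 dB

129.9 dB


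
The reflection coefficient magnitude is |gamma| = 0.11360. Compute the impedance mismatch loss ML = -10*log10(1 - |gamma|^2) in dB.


ML = -10 * log10(1 - 0.11360^2) = -10 * log10(0.98709504) = 0.05641 dB

0.05641 dB


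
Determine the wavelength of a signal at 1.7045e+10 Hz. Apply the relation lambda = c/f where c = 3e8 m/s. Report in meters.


lambda = c / f = 3.0000e+08 / 1.7045e+10 = 0.01760 m

0.01760 m


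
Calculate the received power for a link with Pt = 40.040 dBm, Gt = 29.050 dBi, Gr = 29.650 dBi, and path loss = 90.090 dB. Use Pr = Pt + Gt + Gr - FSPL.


Pr = 40.040 + 29.050 + 29.650 - 90.090 = 8.65 dBm

8.65 dBm


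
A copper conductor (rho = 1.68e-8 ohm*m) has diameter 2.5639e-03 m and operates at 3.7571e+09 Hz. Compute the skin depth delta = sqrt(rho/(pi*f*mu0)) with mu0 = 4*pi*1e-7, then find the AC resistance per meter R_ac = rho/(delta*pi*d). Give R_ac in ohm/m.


delta = sqrt(1.68e-8 / (pi * 3.7571e+09 * 4*pi*1e-7)) = 1.064262e-06 m
R_ac = 1.68e-8 / (1.064262e-06 * pi * 2.5639e-03) = 1.960 ohm/m

1.960 ohm/m


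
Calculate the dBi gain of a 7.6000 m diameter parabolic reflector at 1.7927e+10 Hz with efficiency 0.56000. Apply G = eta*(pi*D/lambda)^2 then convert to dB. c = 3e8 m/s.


lambda = c / f = 3.0000e+08 / 1.7927e+10 = 0.01673453 m
G_linear = 0.56000 * (pi * 7.6000 / 0.01673453)^2 = 1.139956e+06
G_dBi = 10 * log10(1.139956e+06) = 60.57 dBi

60.57 dBi


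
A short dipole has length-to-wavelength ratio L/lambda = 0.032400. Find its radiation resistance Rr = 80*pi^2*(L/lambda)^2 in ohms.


Rr = 80 * pi^2 * (0.032400)^2 = 80 * 9.869604 * 1.049760e-03 = 0.8289 ohm

0.8289 ohm


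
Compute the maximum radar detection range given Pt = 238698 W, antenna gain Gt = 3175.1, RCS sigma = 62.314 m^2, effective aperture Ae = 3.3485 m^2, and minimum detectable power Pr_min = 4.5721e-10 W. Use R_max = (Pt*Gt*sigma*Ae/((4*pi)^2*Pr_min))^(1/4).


R^4 = 238698*3175.1*62.314*3.3485 / ((4*pi)^2 * 4.5721e-10) = 2.190315e+18
R_max = 2.190315e+18^0.25 = 38470 m

38470 m


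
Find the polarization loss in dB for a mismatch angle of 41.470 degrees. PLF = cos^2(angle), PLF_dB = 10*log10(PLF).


PLF_linear = cos^2(41.470 deg) = 0.5614543
PLF_dB = 10 * log10(0.5614543) = -2.507 dB

-2.507 dB


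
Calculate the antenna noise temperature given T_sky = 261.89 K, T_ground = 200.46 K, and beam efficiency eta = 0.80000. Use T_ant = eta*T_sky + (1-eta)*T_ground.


T_ant = 0.80000 * 261.89 + (1 - 0.80000) * 200.46 = 249.6 K

249.6 K


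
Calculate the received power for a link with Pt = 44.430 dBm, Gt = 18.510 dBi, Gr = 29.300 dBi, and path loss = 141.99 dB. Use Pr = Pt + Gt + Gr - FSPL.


Pr = 44.430 + 18.510 + 29.300 - 141.99 = -49.75 dBm

-49.75 dBm


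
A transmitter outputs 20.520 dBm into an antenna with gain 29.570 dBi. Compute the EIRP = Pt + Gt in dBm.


EIRP = Pt + Gt = 20.520 + 29.570 = 50.09 dBm

50.09 dBm


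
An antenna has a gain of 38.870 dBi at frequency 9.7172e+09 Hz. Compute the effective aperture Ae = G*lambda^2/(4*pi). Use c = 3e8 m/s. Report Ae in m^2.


lambda = c / f = 3.0000e+08 / 9.7172e+09 = 0.03087309 m
G_linear = 10^(38.870/10) = 7709.035
Ae = G_linear * lambda^2 / (4*pi) = 7709.035 * 0.03087309^2 / (4*pi) = 0.5847 m^2

0.5847 m^2


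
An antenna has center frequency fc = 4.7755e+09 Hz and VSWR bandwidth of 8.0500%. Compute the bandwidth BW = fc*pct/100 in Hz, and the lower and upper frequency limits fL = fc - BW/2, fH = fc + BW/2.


BW = 4.7755e+09 * 8.0500/100 = 3.844278e+08 Hz
fL = 4.7755e+09 - 3.844278e+08/2 = 4.583e+09 Hz
fH = 4.7755e+09 + 3.844278e+08/2 = 4.968e+09 Hz

BW=3.844e+08 Hz, fL=4.583e+09 Hz, fH=4.968e+09 Hz


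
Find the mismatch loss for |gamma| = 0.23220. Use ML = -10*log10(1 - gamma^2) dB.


ML = -10 * log10(1 - 0.23220^2) = -10 * log10(0.94608316) = 0.2407 dB

0.2407 dB


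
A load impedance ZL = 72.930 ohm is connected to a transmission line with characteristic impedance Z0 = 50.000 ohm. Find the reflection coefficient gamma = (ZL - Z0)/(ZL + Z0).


gamma = (72.930 - 50.000) / (72.930 + 50.000) = 0.1865

0.1865


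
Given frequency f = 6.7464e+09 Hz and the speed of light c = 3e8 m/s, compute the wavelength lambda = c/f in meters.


lambda = c / f = 3.0000e+08 / 6.7464e+09 = 0.04447 m

0.04447 m


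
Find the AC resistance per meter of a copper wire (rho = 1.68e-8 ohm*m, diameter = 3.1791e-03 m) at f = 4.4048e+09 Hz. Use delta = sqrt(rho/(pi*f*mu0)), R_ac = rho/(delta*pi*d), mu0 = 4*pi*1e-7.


delta = sqrt(1.68e-8 / (pi * 4.4048e+09 * 4*pi*1e-7)) = 9.829053e-07 m
R_ac = 1.68e-8 / (9.829053e-07 * pi * 3.1791e-03) = 1.711 ohm/m

1.711 ohm/m


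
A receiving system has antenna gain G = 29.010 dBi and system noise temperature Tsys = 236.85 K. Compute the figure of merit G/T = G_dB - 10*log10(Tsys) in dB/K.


G/T = 29.010 - 10*log10(236.85) = 29.010 - 23.74473 = 5.265 dB/K

5.265 dB/K


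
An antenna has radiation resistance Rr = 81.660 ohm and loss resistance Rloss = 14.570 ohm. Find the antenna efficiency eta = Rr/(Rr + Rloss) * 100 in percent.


eta = 81.660 / (81.660 + 14.570) * 100 = 84.86%

84.86%


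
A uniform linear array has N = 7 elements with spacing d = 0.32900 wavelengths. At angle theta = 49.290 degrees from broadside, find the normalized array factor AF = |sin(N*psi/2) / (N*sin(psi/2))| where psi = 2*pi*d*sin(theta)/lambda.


psi = 2*pi*0.32900*sin(49.290 deg) = 1.566956 rad
AF = |sin(7*1.566956/2) / (7*sin(1.566956/2))| = 0.1450

0.1450


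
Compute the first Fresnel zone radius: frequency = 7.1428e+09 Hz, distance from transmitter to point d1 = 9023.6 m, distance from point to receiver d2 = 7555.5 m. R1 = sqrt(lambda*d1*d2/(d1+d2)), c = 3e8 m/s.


lambda = c / f = 3.0000e+08 / 7.1428e+09 = 0.04200034 m
R1 = sqrt(0.04200034 * 9023.6 * 7555.5 / (9023.6 + 7555.5)) = 13.14 m

13.14 m


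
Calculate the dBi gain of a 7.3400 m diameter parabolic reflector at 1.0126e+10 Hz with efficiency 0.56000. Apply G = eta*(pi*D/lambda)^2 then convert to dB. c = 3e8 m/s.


lambda = c / f = 3.0000e+08 / 1.0126e+10 = 0.02962670 m
G_linear = 0.56000 * (pi * 7.3400 / 0.02962670)^2 = 339244.9
G_dBi = 10 * log10(339244.9) = 55.31 dBi

55.31 dBi


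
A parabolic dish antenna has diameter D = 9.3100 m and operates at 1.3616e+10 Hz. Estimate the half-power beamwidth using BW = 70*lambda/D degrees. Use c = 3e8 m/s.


lambda = c / f = 3.0000e+08 / 1.3616e+10 = 0.02203290 m
BW = 70 * 0.02203290 / 9.3100 = 0.1657 deg

0.1657 deg


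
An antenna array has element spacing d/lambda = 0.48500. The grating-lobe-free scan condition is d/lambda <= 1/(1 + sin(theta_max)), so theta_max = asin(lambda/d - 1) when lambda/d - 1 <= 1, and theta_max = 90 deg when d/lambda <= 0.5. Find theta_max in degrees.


lambda/d - 1 = 1/0.48500 - 1 = 1.061856 >= 1
d/lambda <= 0.5, so the array can scan to endfire without grating lobes: theta_max = 90 deg

90 deg


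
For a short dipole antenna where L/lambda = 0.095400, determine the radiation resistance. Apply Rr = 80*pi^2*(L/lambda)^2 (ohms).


Rr = 80 * pi^2 * (0.095400)^2 = 80 * 9.869604 * 9.101160e-03 = 7.186 ohm

7.186 ohm


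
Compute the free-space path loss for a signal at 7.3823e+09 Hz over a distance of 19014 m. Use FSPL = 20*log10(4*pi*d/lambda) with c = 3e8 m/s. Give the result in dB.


lambda = c / f = 3.0000e+08 / 7.3823e+09 = 0.04063774 m
FSPL = 20 * log10(4*pi*19014/0.04063774) = 135.4 dB

135.4 dB


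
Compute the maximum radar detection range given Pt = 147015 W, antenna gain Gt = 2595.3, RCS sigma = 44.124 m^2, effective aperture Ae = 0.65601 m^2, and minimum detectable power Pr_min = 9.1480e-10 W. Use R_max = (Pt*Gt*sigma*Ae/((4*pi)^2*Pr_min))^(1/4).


R^4 = 147015*2595.3*44.124*0.65601 / ((4*pi)^2 * 9.1480e-10) = 7.645197e+16
R_max = 7.645197e+16^0.25 = 16628 m

16628 m


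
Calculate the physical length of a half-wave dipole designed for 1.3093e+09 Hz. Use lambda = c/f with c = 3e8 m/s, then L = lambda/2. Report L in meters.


lambda = c / f = 3.0000e+08 / 1.3093e+09 = 0.2291301 m
L = lambda / 2 = 0.2291301 / 2 = 0.1146 m

0.1146 m


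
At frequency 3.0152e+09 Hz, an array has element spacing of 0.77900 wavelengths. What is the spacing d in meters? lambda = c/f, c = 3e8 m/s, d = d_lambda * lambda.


lambda = c / f = 3.0000e+08 / 3.0152e+09 = 0.09949589 m
d = 0.77900 * 0.09949589 = 0.07751 m

0.07751 m


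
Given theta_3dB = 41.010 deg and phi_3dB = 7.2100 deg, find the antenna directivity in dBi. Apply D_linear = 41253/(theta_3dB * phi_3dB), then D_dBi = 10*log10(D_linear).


D_linear = 41253 / (41.010 * 7.2100) = 139.5181
D_dBi = 10 * log10(139.5181) = 21.45 dBi

21.45 dBi


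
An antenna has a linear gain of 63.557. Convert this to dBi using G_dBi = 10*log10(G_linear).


G_dBi = 10 * log10(63.557) = 18.03 dBi

18.03 dBi


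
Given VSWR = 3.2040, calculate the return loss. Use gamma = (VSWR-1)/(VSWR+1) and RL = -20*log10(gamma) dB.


gamma = (3.2040 - 1) / (3.2040 + 1) = 0.5242626
RL = -20 * log10(0.5242626) = 5.609 dB

5.609 dB


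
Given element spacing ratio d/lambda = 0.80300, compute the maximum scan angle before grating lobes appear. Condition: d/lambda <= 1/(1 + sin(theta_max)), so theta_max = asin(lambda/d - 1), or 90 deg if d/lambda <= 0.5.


lambda/d - 1 = 1/0.80300 - 1 = 0.2453300
theta_max = asin(0.2453300) = 14.20 deg

14.20 deg


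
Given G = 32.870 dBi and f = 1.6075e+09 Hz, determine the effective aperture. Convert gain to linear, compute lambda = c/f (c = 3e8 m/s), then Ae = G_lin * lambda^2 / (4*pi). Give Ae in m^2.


lambda = c / f = 3.0000e+08 / 1.6075e+09 = 0.1866252 m
G_linear = 10^(32.870/10) = 1936.422
Ae = G_linear * lambda^2 / (4*pi) = 1936.422 * 0.1866252^2 / (4*pi) = 5.367 m^2

5.367 m^2


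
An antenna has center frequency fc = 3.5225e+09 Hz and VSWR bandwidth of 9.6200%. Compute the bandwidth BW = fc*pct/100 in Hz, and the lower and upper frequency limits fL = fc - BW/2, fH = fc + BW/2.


BW = 3.5225e+09 * 9.6200/100 = 3.388645e+08 Hz
fL = 3.5225e+09 - 3.388645e+08/2 = 3.353e+09 Hz
fH = 3.5225e+09 + 3.388645e+08/2 = 3.692e+09 Hz

BW=3.389e+08 Hz, fL=3.353e+09 Hz, fH=3.692e+09 Hz


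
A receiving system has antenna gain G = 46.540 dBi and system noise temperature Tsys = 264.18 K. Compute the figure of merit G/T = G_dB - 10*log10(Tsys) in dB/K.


G/T = 46.540 - 10*log10(264.18) = 46.540 - 24.21900 = 22.32 dB/K

22.32 dB/K


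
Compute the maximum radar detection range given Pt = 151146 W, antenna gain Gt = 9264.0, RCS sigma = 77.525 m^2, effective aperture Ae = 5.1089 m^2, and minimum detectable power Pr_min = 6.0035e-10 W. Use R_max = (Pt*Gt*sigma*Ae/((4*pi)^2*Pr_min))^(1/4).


R^4 = 151146*9264.0*77.525*5.1089 / ((4*pi)^2 * 6.0035e-10) = 5.849788e+18
R_max = 5.849788e+18^0.25 = 49180 m

49180 m


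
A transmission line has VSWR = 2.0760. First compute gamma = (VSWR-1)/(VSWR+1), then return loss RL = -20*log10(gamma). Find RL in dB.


gamma = (2.0760 - 1) / (2.0760 + 1) = 0.3498049
RL = -20 * log10(0.3498049) = 9.123 dB

9.123 dB


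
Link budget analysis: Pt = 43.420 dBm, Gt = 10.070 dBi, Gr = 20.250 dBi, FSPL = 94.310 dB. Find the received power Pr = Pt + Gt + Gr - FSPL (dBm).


Pr = 43.420 + 10.070 + 20.250 - 94.310 = -20.57 dBm

-20.57 dBm


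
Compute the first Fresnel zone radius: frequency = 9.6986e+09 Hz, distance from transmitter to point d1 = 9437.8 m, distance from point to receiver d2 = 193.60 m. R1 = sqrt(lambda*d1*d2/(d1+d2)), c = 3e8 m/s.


lambda = c / f = 3.0000e+08 / 9.6986e+09 = 0.03093230 m
R1 = sqrt(0.03093230 * 9437.8 * 193.60 / (9437.8 + 193.60)) = 2.422 m

2.422 m


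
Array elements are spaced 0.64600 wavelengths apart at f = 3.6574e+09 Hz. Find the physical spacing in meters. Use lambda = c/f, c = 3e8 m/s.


lambda = c / f = 3.0000e+08 / 3.6574e+09 = 0.08202548 m
d = 0.64600 * 0.08202548 = 0.05299 m

0.05299 m


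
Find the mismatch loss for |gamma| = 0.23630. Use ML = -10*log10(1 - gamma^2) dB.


ML = -10 * log10(1 - 0.23630^2) = -10 * log10(0.94416231) = 0.2495 dB

0.2495 dB


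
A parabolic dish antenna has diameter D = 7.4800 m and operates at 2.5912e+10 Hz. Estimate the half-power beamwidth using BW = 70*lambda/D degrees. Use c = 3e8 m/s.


lambda = c / f = 3.0000e+08 / 2.5912e+10 = 0.01157765 m
BW = 70 * 0.01157765 / 7.4800 = 0.1083 deg

0.1083 deg


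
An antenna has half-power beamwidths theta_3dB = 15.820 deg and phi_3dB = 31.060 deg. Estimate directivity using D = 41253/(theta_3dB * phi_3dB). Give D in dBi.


D_linear = 41253 / (15.820 * 31.060) = 83.95520
D_dBi = 10 * log10(83.95520) = 19.24 dBi

19.24 dBi


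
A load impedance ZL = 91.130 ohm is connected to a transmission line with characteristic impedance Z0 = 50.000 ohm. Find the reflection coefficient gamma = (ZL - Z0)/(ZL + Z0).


gamma = (91.130 - 50.000) / (91.130 + 50.000) = 0.2914

0.2914


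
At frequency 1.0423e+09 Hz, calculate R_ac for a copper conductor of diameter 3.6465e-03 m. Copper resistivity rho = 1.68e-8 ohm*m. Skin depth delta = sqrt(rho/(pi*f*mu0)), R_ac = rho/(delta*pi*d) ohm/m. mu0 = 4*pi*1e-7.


delta = sqrt(1.68e-8 / (pi * 1.0423e+09 * 4*pi*1e-7)) = 2.020591e-06 m
R_ac = 1.68e-8 / (2.020591e-06 * pi * 3.6465e-03) = 0.7258 ohm/m

0.7258 ohm/m


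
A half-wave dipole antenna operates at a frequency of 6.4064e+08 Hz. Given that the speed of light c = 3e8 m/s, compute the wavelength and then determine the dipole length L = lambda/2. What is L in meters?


lambda = c / f = 3.0000e+08 / 6.4064e+08 = 0.4682817 m
L = lambda / 2 = 0.4682817 / 2 = 0.2341 m

0.2341 m


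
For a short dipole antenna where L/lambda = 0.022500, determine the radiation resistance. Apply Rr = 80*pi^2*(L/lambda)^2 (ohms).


Rr = 80 * pi^2 * (0.022500)^2 = 80 * 9.869604 * 5.062500e-04 = 0.3997 ohm

0.3997 ohm


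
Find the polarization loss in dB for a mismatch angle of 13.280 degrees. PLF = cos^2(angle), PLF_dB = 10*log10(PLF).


PLF_linear = cos^2(13.280 deg) = 0.9472333
PLF_dB = 10 * log10(0.9472333) = -0.2354 dB

-0.2354 dB


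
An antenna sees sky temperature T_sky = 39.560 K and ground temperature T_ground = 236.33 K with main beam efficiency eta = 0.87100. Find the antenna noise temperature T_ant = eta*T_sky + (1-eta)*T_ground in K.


T_ant = 0.87100 * 39.560 + (1 - 0.87100) * 236.33 = 64.94 K

64.94 K


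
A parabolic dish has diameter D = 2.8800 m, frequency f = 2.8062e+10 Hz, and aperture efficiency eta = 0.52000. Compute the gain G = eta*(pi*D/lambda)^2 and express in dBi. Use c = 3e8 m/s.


lambda = c / f = 3.0000e+08 / 2.8062e+10 = 0.01069061 m
G_linear = 0.52000 * (pi * 2.8800 / 0.01069061)^2 = 372463.0
G_dBi = 10 * log10(372463.0) = 55.71 dBi

55.71 dBi


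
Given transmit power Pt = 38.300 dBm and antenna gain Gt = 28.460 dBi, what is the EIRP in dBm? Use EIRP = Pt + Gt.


EIRP = Pt + Gt = 38.300 + 28.460 = 66.76 dBm

66.76 dBm


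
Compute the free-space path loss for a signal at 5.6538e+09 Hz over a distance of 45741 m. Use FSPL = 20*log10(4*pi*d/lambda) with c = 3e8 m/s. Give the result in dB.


lambda = c / f = 3.0000e+08 / 5.6538e+09 = 0.05306166 m
FSPL = 20 * log10(4*pi*45741/0.05306166) = 140.7 dB

140.7 dB


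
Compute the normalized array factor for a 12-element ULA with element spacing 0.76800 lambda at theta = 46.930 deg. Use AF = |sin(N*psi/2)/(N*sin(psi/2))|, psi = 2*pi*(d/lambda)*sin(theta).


psi = 2*pi*0.76800*sin(46.930 deg) = 3.525114 rad
AF = |sin(12*3.525114/2) / (12*sin(3.525114/2))| = 0.06324

0.06324


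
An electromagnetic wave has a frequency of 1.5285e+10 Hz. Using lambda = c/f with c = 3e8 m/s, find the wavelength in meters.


lambda = c / f = 3.0000e+08 / 1.5285e+10 = 0.01963 m

0.01963 m


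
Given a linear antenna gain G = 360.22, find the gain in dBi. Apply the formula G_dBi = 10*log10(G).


G_dBi = 10 * log10(360.22) = 25.57 dBi

25.57 dBi


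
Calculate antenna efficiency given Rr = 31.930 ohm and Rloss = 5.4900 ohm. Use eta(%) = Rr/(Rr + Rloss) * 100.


eta = 31.930 / (31.930 + 5.4900) * 100 = 85.33%

85.33%


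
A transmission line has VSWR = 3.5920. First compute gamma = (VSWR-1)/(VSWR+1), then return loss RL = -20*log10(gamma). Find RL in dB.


gamma = (3.5920 - 1) / (3.5920 + 1) = 0.5644599
RL = -20 * log10(0.5644599) = 4.967 dB

4.967 dB


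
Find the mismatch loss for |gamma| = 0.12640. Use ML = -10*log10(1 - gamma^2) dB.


ML = -10 * log10(1 - 0.12640^2) = -10 * log10(0.98402304) = 0.06995 dB

0.06995 dB


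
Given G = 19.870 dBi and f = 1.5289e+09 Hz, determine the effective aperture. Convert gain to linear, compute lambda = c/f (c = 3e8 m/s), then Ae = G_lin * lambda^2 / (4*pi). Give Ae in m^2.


lambda = c / f = 3.0000e+08 / 1.5289e+09 = 0.1962195 m
G_linear = 10^(19.870/10) = 97.05100
Ae = G_linear * lambda^2 / (4*pi) = 97.05100 * 0.1962195^2 / (4*pi) = 0.2974 m^2

0.2974 m^2


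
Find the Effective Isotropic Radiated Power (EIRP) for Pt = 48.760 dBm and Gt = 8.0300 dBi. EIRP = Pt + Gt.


EIRP = Pt + Gt = 48.760 + 8.0300 = 56.79 dBm

56.79 dBm


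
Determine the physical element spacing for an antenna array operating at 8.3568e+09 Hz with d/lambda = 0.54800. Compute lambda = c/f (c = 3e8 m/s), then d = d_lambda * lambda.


lambda = c / f = 3.0000e+08 / 8.3568e+09 = 0.03589891 m
d = 0.54800 * 0.03589891 = 0.01967 m

0.01967 m


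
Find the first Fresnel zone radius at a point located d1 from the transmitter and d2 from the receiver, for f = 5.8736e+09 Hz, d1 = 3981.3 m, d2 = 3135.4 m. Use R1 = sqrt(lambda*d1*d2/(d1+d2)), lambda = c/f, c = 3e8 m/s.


lambda = c / f = 3.0000e+08 / 5.8736e+09 = 0.05107600 m
R1 = sqrt(0.05107600 * 3981.3 * 3135.4 / (3981.3 + 3135.4)) = 9.465 m

9.465 m


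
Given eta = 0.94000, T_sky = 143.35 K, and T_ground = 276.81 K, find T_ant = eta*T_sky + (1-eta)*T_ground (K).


T_ant = 0.94000 * 143.35 + (1 - 0.94000) * 276.81 = 151.4 K

151.4 K


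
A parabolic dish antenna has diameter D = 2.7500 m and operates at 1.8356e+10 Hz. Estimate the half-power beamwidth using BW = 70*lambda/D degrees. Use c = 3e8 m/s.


lambda = c / f = 3.0000e+08 / 1.8356e+10 = 0.01634343 m
BW = 70 * 0.01634343 / 2.7500 = 0.4160 deg

0.4160 deg


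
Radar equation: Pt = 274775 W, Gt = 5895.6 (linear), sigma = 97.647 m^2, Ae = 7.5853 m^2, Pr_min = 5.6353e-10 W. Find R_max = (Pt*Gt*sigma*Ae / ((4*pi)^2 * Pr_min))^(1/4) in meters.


R^4 = 274775*5895.6*97.647*7.5853 / ((4*pi)^2 * 5.6353e-10) = 1.348342e+19
R_max = 1.348342e+19^0.25 = 60597 m

60597 m


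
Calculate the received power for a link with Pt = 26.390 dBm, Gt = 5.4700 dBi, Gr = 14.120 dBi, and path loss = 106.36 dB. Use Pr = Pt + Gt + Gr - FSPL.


Pr = 26.390 + 5.4700 + 14.120 - 106.36 = -60.38 dBm

-60.38 dBm


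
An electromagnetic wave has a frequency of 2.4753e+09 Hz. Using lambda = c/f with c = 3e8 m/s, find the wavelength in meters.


lambda = c / f = 3.0000e+08 / 2.4753e+09 = 0.1212 m

0.1212 m


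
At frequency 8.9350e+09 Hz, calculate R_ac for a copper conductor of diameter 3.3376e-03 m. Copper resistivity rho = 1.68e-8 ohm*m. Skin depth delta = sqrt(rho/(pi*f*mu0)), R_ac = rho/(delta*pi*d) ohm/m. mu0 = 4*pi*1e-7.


delta = sqrt(1.68e-8 / (pi * 8.9350e+09 * 4*pi*1e-7)) = 6.901246e-07 m
R_ac = 1.68e-8 / (6.901246e-07 * pi * 3.3376e-03) = 2.322 ohm/m

2.322 ohm/m


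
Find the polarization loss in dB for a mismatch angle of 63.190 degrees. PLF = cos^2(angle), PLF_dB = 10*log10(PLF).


PLF_linear = cos^2(63.190 deg) = 0.2034311
PLF_dB = 10 * log10(0.2034311) = -6.916 dB

-6.916 dB


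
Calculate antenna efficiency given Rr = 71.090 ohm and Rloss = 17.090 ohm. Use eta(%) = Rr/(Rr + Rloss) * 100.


eta = 71.090 / (71.090 + 17.090) * 100 = 80.62%

80.62%


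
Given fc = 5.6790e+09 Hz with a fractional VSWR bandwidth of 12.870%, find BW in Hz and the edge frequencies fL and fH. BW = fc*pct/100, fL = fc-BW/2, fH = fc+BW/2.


BW = 5.6790e+09 * 12.870/100 = 7.308873e+08 Hz
fL = 5.6790e+09 - 7.308873e+08/2 = 5.314e+09 Hz
fH = 5.6790e+09 + 7.308873e+08/2 = 6.044e+09 Hz

BW=7.309e+08 Hz, fL=5.314e+09 Hz, fH=6.044e+09 Hz


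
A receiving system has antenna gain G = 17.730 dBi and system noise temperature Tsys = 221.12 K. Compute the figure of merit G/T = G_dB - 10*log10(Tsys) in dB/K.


G/T = 17.730 - 10*log10(221.12) = 17.730 - 23.44628 = -5.716 dB/K

-5.716 dB/K


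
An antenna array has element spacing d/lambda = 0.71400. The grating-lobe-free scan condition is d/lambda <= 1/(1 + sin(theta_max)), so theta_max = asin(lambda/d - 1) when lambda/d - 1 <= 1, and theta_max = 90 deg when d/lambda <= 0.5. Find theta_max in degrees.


lambda/d - 1 = 1/0.71400 - 1 = 0.4005602
theta_max = asin(0.4005602) = 23.61 deg

23.61 deg


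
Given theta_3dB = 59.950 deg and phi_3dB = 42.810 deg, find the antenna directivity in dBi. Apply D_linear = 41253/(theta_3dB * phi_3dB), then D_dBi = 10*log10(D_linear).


D_linear = 41253 / (59.950 * 42.810) = 16.07389
D_dBi = 10 * log10(16.07389) = 12.06 dBi

12.06 dBi


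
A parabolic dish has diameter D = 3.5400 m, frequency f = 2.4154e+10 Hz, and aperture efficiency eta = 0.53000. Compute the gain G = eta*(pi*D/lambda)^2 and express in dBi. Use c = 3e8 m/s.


lambda = c / f = 3.0000e+08 / 2.4154e+10 = 0.01242030 m
G_linear = 0.53000 * (pi * 3.5400 / 0.01242030)^2 = 424930.6
G_dBi = 10 * log10(424930.6) = 56.28 dBi

56.28 dBi


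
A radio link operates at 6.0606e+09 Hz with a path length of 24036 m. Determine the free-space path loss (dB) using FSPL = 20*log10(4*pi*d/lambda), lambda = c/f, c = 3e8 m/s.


lambda = c / f = 3.0000e+08 / 6.0606e+09 = 0.04950005 m
FSPL = 20 * log10(4*pi*24036/0.04950005) = 135.7 dB

135.7 dB


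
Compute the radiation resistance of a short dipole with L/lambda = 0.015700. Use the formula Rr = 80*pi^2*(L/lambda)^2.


Rr = 80 * pi^2 * (0.015700)^2 = 80 * 9.869604 * 2.464900e-04 = 0.1946 ohm

0.1946 ohm


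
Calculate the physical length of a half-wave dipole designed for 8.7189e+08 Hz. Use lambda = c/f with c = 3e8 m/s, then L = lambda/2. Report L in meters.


lambda = c / f = 3.0000e+08 / 8.7189e+08 = 0.3440801 m
L = lambda / 2 = 0.3440801 / 2 = 0.1720 m

0.1720 m


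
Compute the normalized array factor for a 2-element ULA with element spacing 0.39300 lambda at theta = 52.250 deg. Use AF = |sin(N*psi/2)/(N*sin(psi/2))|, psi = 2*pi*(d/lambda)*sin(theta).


psi = 2*pi*0.39300*sin(52.250 deg) = 1.952443 rad
AF = |sin(2*1.952443/2) / (2*sin(1.952443/2))| = 0.5602

0.5602


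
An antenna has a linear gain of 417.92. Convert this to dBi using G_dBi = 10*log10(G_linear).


G_dBi = 10 * log10(417.92) = 26.21 dBi

26.21 dBi


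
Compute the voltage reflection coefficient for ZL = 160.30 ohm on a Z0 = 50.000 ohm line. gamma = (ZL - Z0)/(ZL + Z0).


gamma = (160.30 - 50.000) / (160.30 + 50.000) = 0.5245

0.5245


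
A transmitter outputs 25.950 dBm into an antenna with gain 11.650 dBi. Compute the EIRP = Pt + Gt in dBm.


EIRP = Pt + Gt = 25.950 + 11.650 = 37.60 dBm

37.60 dBm


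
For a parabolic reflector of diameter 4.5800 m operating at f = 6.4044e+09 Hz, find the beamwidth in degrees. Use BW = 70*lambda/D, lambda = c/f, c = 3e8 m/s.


lambda = c / f = 3.0000e+08 / 6.4044e+09 = 0.04684280 m
BW = 70 * 0.04684280 / 4.5800 = 0.7159 deg

0.7159 deg


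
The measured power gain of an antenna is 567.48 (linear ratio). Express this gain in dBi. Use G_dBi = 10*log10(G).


G_dBi = 10 * log10(567.48) = 27.54 dBi

27.54 dBi


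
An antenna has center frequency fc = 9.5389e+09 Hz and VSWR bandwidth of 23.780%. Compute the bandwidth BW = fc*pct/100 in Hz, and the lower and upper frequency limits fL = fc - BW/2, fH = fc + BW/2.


BW = 9.5389e+09 * 23.780/100 = 2.268350e+09 Hz
fL = 9.5389e+09 - 2.268350e+09/2 = 8.405e+09 Hz
fH = 9.5389e+09 + 2.268350e+09/2 = 1.067e+10 Hz

BW=2.268e+09 Hz, fL=8.405e+09 Hz, fH=1.067e+10 Hz


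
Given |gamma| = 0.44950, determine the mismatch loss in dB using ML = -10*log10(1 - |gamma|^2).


ML = -10 * log10(1 - 0.44950^2) = -10 * log10(0.79794975) = 0.9802 dB

0.9802 dB


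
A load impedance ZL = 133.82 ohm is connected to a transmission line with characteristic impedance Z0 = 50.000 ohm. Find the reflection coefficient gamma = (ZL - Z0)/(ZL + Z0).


gamma = (133.82 - 50.000) / (133.82 + 50.000) = 0.4560

0.4560


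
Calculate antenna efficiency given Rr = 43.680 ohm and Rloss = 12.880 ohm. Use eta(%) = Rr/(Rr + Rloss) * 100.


eta = 43.680 / (43.680 + 12.880) * 100 = 77.23%

77.23%


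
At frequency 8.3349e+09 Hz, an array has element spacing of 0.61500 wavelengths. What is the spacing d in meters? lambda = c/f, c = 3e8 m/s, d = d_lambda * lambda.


lambda = c / f = 3.0000e+08 / 8.3349e+09 = 0.03599323 m
d = 0.61500 * 0.03599323 = 0.02214 m

0.02214 m


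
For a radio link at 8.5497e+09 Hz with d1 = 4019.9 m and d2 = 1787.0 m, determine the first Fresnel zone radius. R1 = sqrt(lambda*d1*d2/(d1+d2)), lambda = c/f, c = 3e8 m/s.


lambda = c / f = 3.0000e+08 / 8.5497e+09 = 0.03508895 m
R1 = sqrt(0.03508895 * 4019.9 * 1787.0 / (4019.9 + 1787.0)) = 6.588 m

6.588 m


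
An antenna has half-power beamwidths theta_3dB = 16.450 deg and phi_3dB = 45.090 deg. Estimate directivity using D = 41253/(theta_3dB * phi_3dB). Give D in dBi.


D_linear = 41253 / (16.450 * 45.090) = 55.61724
D_dBi = 10 * log10(55.61724) = 17.45 dBi

17.45 dBi


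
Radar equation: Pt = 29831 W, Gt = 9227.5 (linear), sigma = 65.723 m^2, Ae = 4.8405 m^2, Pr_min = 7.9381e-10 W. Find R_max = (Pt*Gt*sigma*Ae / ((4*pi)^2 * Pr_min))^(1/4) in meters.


R^4 = 29831*9227.5*65.723*4.8405 / ((4*pi)^2 * 7.9381e-10) = 6.985913e+17
R_max = 6.985913e+17^0.25 = 28911 m

28911 m


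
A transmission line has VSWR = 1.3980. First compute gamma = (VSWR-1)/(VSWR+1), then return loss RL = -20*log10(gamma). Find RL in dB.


gamma = (1.3980 - 1) / (1.3980 + 1) = 0.1659716
RL = -20 * log10(0.1659716) = 15.60 dB

15.60 dB


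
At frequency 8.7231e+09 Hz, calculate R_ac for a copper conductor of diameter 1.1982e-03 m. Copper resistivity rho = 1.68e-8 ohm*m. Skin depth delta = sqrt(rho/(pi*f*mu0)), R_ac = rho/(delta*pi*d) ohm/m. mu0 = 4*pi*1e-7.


delta = sqrt(1.68e-8 / (pi * 8.7231e+09 * 4*pi*1e-7)) = 6.984565e-07 m
R_ac = 1.68e-8 / (6.984565e-07 * pi * 1.1982e-03) = 6.390 ohm/m

6.390 ohm/m


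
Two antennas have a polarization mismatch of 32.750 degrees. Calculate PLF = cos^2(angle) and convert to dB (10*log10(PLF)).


PLF_linear = cos^2(32.750 deg) = 0.7073466
PLF_dB = 10 * log10(0.7073466) = -1.504 dB

-1.504 dB


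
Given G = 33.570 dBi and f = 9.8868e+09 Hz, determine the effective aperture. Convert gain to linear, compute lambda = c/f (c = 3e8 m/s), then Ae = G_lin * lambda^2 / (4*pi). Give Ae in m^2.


lambda = c / f = 3.0000e+08 / 9.8868e+09 = 0.03034349 m
G_linear = 10^(33.570/10) = 2275.097
Ae = G_linear * lambda^2 / (4*pi) = 2275.097 * 0.03034349^2 / (4*pi) = 0.1667 m^2

0.1667 m^2


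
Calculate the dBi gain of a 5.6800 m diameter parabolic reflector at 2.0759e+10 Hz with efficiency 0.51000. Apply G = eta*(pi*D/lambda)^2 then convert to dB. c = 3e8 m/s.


lambda = c / f = 3.0000e+08 / 2.0759e+10 = 0.01445156 m
G_linear = 0.51000 * (pi * 5.6800 / 0.01445156)^2 = 777565.8
G_dBi = 10 * log10(777565.8) = 58.91 dBi

58.91 dBi


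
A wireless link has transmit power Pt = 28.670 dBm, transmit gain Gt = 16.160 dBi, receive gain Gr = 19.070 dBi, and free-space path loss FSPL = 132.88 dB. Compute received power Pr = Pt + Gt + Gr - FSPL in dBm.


Pr = 28.670 + 16.160 + 19.070 - 132.88 = -68.98 dBm

-68.98 dBm


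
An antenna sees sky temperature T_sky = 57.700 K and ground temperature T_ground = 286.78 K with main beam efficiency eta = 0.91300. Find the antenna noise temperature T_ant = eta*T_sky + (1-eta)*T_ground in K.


T_ant = 0.91300 * 57.700 + (1 - 0.91300) * 286.78 = 77.63 K

77.63 K


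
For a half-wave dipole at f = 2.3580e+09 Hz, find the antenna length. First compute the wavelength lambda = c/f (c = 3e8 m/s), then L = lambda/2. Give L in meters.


lambda = c / f = 3.0000e+08 / 2.3580e+09 = 0.1272265 m
L = lambda / 2 = 0.1272265 / 2 = 0.06361 m

0.06361 m


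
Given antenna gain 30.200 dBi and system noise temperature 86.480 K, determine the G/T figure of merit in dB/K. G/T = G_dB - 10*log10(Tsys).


G/T = 30.200 - 10*log10(86.480) = 30.200 - 19.36916 = 10.83 dB/K

10.83 dB/K


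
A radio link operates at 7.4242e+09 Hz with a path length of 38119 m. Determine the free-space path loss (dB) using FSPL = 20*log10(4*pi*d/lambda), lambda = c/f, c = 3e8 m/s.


lambda = c / f = 3.0000e+08 / 7.4242e+09 = 0.04040839 m
FSPL = 20 * log10(4*pi*38119/0.04040839) = 141.5 dB

141.5 dB


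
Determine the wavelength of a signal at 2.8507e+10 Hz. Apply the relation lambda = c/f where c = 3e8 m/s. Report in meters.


lambda = c / f = 3.0000e+08 / 2.8507e+10 = 0.01052 m

0.01052 m


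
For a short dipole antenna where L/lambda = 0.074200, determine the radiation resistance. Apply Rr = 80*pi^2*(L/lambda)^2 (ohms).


Rr = 80 * pi^2 * (0.074200)^2 = 80 * 9.869604 * 5.505640e-03 = 4.347 ohm

4.347 ohm


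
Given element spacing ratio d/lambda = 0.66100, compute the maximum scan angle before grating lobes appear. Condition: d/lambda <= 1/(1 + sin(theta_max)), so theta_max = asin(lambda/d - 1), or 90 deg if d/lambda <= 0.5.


lambda/d - 1 = 1/0.66100 - 1 = 0.5128593
theta_max = asin(0.5128593) = 30.85 deg

30.85 deg


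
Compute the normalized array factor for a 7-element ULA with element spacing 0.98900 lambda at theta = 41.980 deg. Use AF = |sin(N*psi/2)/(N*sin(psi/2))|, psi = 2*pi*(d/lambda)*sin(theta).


psi = 2*pi*0.98900*sin(41.980 deg) = 4.156412 rad
AF = |sin(7*4.156412/2) / (7*sin(4.156412/2))| = 0.1499

0.1499


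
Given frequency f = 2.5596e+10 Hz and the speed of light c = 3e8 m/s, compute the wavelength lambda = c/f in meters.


lambda = c / f = 3.0000e+08 / 2.5596e+10 = 0.01172 m

0.01172 m


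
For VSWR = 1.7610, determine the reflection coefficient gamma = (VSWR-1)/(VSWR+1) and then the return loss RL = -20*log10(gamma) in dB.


gamma = (1.7610 - 1) / (1.7610 + 1) = 0.2756248
RL = -20 * log10(0.2756248) = 11.19 dB

11.19 dB


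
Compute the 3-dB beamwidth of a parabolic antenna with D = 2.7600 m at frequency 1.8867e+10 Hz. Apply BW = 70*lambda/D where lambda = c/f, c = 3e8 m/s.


lambda = c / f = 3.0000e+08 / 1.8867e+10 = 0.01590078 m
BW = 70 * 0.01590078 / 2.7600 = 0.4033 deg

0.4033 deg


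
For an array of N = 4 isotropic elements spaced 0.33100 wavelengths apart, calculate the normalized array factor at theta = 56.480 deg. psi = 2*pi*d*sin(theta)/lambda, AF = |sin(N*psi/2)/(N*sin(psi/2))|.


psi = 2*pi*0.33100*sin(56.480 deg) = 1.733860 rad
AF = |sin(4*1.733860/2) / (4*sin(1.733860/2))| = 0.1051

0.1051


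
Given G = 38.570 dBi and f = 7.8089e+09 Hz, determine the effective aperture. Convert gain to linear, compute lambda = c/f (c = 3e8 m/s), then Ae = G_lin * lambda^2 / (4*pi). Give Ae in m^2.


lambda = c / f = 3.0000e+08 / 7.8089e+09 = 0.03841770 m
G_linear = 10^(38.570/10) = 7194.490
Ae = G_linear * lambda^2 / (4*pi) = 7194.490 * 0.03841770^2 / (4*pi) = 0.8450 m^2

0.8450 m^2


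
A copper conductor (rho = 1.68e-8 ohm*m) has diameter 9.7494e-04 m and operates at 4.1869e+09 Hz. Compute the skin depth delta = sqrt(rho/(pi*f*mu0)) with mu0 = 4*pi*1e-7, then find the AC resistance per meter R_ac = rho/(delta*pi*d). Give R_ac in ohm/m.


delta = sqrt(1.68e-8 / (pi * 4.1869e+09 * 4*pi*1e-7)) = 1.008158e-06 m
R_ac = 1.68e-8 / (1.008158e-06 * pi * 9.7494e-04) = 5.441 ohm/m

5.441 ohm/m
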